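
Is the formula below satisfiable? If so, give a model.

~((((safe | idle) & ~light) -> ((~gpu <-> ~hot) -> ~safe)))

gpu: True, idle: False, hot: True, safe: True, light: False

  ~((((safe | idle) & ~light) -> ((~gpu <-> ~hot) -> ~safe))) = True
    ((safe | idle) & ~light) -> ((~gpu <-> ~hot) -> ~safe) = False
      (safe | idle) & ~light = True
        safe | idle = True
        ~light = True
      (~gpu <-> ~hot) -> ~safe = False
        ~gpu <-> ~hot = True
          ~gpu = False
          ~hot = False
        ~safe = False
The formula evaluates to True.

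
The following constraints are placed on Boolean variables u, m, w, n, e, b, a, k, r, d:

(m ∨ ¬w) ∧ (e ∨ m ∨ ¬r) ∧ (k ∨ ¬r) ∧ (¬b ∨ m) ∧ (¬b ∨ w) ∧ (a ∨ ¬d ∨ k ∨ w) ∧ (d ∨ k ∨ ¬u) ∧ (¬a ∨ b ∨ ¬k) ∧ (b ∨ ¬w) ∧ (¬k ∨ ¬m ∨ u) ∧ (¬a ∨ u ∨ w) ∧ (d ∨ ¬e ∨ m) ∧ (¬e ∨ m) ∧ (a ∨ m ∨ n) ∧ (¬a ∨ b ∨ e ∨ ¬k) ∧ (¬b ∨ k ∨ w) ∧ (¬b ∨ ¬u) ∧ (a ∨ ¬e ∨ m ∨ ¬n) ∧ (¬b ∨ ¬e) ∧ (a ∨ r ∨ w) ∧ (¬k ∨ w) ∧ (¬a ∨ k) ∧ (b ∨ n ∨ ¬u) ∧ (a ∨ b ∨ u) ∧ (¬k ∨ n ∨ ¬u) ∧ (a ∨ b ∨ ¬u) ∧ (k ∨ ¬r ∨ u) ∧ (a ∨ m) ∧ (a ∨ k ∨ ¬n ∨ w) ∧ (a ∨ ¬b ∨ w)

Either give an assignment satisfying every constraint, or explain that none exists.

Set u = False.
Try m = False:
  (m ∨ ¬w) forces w = False.
  (¬b ∨ m) forces b = False.
  (¬a ∨ u ∨ w) forces a = False.
  clause (a ∨ b ∨ u) is falsified — backtrack.
So m = True.
  then (¬k ∨ ¬m ∨ u) forces k = False.
  then (¬a ∨ k) forces a = False.
  then (a ∨ b ∨ u) forces b = True.
  then (k ∨ ¬r ∨ u) forces r = False.
  then (a ∨ ¬b ∨ w) forces w = True.
  then (¬b ∨ ¬e) forces e = False.
Set n = True.
Set d = True.
All clauses satisfied.

u = False, m = True, w = True, n = True, e = False, b = True, a = False, k = False, r = False, d = True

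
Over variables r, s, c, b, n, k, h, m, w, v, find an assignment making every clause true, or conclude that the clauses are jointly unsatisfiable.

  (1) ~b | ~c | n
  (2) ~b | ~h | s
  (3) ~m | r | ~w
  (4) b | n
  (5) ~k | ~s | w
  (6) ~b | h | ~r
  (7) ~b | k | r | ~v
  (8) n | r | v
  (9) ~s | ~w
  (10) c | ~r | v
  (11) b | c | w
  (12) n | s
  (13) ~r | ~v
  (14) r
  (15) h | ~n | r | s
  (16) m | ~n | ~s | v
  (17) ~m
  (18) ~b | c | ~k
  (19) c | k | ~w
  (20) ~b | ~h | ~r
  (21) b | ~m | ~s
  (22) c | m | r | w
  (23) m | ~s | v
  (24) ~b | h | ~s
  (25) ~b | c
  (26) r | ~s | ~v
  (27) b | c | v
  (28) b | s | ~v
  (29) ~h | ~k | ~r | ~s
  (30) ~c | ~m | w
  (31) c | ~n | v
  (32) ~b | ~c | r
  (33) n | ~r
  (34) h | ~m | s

Unit clause (r) forces r = True.
Unit clause (~m) forces m = False.
In (n | ~r) only n is left, so n = True.
In (~r | ~v) only ~v is left, so v = False.
In (m | ~n | ~s | v) only ~s is left, so s = False.
In (c | ~n | v) only c is left, so c = True.
Set b = False.
Set k = False.
Set h = False.
Set w = True.
All clauses satisfied.

r = True; s = False; c = True; b = False; n = True; k = False; h = False; m = False; w = True; v = False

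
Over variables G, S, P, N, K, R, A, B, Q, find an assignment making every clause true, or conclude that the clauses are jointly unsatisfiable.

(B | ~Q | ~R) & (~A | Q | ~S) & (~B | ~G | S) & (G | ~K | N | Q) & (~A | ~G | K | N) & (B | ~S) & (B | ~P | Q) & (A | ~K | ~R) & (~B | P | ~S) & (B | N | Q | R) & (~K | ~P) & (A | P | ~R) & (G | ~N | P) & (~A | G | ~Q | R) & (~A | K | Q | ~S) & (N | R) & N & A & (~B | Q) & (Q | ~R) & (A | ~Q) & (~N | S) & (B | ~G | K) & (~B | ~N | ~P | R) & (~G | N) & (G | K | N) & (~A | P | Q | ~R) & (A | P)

G: False, S: True, P: True, N: True, K: False, R: True, A: True, B: True, Q: True

Unit clause (N) forces N = True.
Unit clause (A) forces A = True.
In (~N | S) only S is left, so S = True.
In (~A | Q | ~S) only Q is left, so Q = True.
In (B | ~S) only B is left, so B = True.
In (~B | P | ~S) only P is left, so P = True.
In (~K | ~P) only ~K is left, so K = False.
In (~B | ~N | ~P | R) only R is left, so R = True.
Set G = False.
All clauses satisfied.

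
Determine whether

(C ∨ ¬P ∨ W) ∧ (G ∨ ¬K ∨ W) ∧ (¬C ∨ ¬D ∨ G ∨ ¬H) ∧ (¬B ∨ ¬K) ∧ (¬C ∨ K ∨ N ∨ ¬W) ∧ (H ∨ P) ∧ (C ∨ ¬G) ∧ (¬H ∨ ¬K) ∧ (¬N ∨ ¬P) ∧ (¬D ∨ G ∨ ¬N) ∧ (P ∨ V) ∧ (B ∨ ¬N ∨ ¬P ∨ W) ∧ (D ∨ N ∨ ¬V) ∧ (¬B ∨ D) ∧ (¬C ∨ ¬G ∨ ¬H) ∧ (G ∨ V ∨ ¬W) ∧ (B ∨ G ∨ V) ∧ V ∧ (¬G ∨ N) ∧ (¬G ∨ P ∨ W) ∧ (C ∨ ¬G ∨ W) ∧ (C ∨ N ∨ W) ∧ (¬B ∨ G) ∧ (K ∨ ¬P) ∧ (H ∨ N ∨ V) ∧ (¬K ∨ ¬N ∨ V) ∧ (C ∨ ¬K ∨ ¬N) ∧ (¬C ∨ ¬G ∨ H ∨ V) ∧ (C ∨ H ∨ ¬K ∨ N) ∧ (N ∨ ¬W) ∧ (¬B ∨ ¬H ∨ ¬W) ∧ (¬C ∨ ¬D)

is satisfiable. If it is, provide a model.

Unit clause (V) forces V = True.
Set K = False.
  then (K ∨ ¬P) forces P = False.
  then (H ∨ P) forces H = True.
Set W = False.
  then (¬G ∨ P ∨ W) forces G = False.
  then (¬B ∨ G) forces B = False.
Try D = True:
  (¬C ∨ ¬D ∨ G ∨ ¬H) forces C = False.
  (¬D ∨ G ∨ ¬N) forces N = False.
  clause (C ∨ N ∨ W) is falsified — backtrack.
So D = False.
  then (D ∨ N ∨ ¬V) forces N = True.
Set C = True.
All clauses satisfied.

K: False, P: False, W: False, H: True, D: False, N: True, C: True, V: True, G: False, B: False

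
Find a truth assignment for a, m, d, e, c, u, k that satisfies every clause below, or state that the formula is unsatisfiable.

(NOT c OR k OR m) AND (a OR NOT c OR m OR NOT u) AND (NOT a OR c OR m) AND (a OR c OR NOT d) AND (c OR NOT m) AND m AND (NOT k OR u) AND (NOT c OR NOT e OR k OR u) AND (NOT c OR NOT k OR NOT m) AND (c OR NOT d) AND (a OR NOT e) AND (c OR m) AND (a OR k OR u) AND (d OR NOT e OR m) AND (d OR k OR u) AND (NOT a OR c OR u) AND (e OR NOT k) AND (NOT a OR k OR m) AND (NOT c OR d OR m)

Unit clause (m) forces m = True.
In (c OR NOT m) only c is left, so c = True.
In (NOT c OR NOT k OR NOT m) only NOT k is left, so k = False.
Set a = True.
Set d = True.
Set e = True.
  then (NOT c OR NOT e OR k OR u) forces u = True.
All clauses satisfied.

a=T; m=T; d=T; e=T; c=T; u=T; k=F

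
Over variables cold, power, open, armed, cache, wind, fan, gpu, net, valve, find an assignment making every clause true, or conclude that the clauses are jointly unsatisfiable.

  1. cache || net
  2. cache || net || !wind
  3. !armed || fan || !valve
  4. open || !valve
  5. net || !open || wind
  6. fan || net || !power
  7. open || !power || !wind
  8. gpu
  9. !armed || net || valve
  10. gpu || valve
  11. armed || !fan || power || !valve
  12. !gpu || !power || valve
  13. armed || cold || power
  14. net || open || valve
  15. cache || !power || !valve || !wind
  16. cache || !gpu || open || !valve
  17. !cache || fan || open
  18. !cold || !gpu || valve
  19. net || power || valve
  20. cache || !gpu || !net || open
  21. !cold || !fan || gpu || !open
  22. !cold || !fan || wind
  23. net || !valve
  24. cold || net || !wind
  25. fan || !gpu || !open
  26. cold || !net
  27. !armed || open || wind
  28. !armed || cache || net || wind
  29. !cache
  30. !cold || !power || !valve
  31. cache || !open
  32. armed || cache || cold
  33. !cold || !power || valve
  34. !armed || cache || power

No satisfying assignment exists.

Case cache = True:
  Clause (!cache) is falsified — contradiction.
Case cache = False:
  (cache || net) forces net = True.
  (gpu) forces gpu = True.
  (cache || !gpu || !net || open) forces open = True.
  Clause (cache || !open) is falsified — contradiction.
Both cases fail, so the formula is unsatisfiable.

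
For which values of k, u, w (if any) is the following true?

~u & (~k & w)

k=F, u=F, w=T

  ~u = True
  ~k & w = True
    ~k = True
Both conjuncts True, so the formula holds.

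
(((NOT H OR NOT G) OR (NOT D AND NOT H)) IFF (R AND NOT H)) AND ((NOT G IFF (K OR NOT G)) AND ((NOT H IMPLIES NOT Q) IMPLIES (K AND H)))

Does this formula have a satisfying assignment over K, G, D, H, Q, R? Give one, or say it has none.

K = True; G = False; D = True; H = False; Q = True; R = True

  ((NOT H OR NOT G) OR (NOT D AND NOT H)) IFF (R AND NOT H) = True
    (NOT H OR NOT G) OR (NOT D AND NOT H) = True
      NOT H OR NOT G = True
        NOT H = True
        NOT G = True
      NOT D AND NOT H = False
        NOT D = False
        NOT H = True
    R AND NOT H = True
      NOT H = True
  (NOT G IFF (K OR NOT G)) AND ((NOT H IMPLIES NOT Q) IMPLIES (K AND H)) = True
    NOT G IFF (K OR NOT G) = True
      NOT G = True
      K OR NOT G = True
        NOT G = True
    (NOT H IMPLIES NOT Q) IMPLIES (K AND H) = True
      NOT H IMPLIES NOT Q = False
        NOT H = True
        NOT Q = False
      K AND H = False
Both conjuncts True, so the formula holds.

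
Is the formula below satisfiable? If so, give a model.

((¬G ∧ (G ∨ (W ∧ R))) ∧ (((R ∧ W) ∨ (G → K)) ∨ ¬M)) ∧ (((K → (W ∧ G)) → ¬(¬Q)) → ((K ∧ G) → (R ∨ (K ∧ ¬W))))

K = True, G = False, W = True, Q = False, M = True, R = True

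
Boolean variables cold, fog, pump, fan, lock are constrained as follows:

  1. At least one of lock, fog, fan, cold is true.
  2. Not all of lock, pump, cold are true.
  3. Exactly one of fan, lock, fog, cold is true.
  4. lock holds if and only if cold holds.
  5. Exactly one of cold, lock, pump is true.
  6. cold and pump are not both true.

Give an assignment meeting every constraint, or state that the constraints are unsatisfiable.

cold: False, fog: False, pump: True, fan: True, lock: False

  (1) {lock, fog, fan, cold}: 1 true — at least one ✓
  (2) {lock, pump, cold}: 1/3 true — not all ✓
  (3) {fan, lock, fog, cold}: 1 true — exactly one ✓
  (4) lock=F, cold=F — same ✓
  (5) {cold, lock, pump}: 1 true — exactly one ✓
  (6) cold=F, pump=T — not both ✓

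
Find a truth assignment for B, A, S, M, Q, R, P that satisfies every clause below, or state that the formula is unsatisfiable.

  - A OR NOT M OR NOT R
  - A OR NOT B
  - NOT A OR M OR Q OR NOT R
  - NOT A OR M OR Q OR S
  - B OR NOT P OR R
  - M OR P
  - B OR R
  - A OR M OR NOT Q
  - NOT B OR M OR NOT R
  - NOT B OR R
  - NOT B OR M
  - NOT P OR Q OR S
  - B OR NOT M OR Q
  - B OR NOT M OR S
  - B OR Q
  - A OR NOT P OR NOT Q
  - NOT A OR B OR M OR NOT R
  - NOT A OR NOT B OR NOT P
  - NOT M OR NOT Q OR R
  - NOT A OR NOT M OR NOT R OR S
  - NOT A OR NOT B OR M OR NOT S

B=T, A=T, S=T, M=T, Q=T, R=T, P=F

Set B = True.
  then (A OR NOT B) forces A = True.
  then (NOT B OR R) forces R = True.
  then (NOT B OR M) forces M = True.
  then (NOT A OR NOT B OR NOT P) forces P = False.
  then (NOT A OR NOT M OR NOT R OR S) forces S = True.
Set Q = True.
All clauses satisfied.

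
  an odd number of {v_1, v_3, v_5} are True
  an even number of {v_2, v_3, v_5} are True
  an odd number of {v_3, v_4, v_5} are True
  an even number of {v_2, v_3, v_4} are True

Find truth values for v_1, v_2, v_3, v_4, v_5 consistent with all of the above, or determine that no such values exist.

v_1 = True, v_2 = False, v_3 = True, v_4 = True, v_5 = True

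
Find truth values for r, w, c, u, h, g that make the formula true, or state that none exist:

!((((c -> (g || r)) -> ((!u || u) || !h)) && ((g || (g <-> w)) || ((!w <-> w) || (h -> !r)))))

r=T, w=T, c=T, u=F, h=T, g=F

  !((((c -> (g || r)) -> ((!u || u) || !h)) && ((g || (g <-> w)) || ((!w <-> w) || (h -> !r))))) = True
    ((c -> (g || r)) -> ((!u || u) || !h)) && ((g || (g <-> w)) || ((!w <-> w) || (h -> !r))) = False
      (c -> (g || r)) -> ((!u || u) || !h) = True
        c -> (g || r) = True
          g || r = True
        (!u || u) || !h = True
          !u || u = True
            !u = True
          !h = False
      (g || (g <-> w)) || ((!w <-> w) || (h -> !r)) = False
        g || (g <-> w) = False
          g <-> w = False
        (!w <-> w) || (h -> !r) = False
          !w <-> w = False
            !w = False
          h -> !r = False
            !r = False
The formula evaluates to True.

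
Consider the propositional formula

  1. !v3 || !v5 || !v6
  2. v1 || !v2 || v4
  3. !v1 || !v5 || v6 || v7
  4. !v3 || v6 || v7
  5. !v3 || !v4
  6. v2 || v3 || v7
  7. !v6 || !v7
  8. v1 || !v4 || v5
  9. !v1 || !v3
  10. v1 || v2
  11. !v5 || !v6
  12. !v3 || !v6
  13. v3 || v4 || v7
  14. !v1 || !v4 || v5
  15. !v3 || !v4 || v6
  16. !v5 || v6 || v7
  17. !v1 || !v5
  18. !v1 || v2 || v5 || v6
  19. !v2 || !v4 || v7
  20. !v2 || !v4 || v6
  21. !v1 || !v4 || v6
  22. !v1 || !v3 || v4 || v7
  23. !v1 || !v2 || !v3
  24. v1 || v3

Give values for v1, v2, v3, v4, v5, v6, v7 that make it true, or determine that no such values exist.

Try v1 = False:
  (v1 || v2) forces v2 = True.
  (v1 || !v2 || v4) forces v4 = True.
  (!v3 || !v4) forces v3 = False.
  clause (v1 || v3) is falsified — backtrack.
So v1 = True.
  then (!v1 || !v3) forces v3 = False.
  then (!v1 || !v5) forces v5 = False.
  then (!v1 || !v4 || v5) forces v4 = False.
  then (v3 || v4 || v7) forces v7 = True.
  then (!v6 || !v7) forces v6 = False.
  then (!v1 || v2 || v5 || v6) forces v2 = True.
All clauses satisfied.

v1 = True, v2 = True, v3 = False, v4 = False, v5 = False, v6 = False, v7 = True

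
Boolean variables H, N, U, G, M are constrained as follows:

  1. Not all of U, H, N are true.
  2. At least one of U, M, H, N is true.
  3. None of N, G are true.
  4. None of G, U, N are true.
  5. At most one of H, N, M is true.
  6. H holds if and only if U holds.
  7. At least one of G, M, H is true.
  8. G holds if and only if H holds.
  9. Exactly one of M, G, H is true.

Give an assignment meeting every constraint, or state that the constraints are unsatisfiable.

H = False, N = False, U = False, G = False, M = True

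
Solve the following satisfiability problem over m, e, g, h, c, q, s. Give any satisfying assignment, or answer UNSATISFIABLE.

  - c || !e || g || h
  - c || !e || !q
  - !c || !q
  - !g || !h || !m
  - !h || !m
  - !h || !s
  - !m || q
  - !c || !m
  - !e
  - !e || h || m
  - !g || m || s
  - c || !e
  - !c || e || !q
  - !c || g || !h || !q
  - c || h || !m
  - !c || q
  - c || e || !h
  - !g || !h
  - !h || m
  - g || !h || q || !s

Unit clause (!e) forces e = False.
Try m = True:
  (!h || !m) forces h = False.
  (!m || q) forces q = True.
  (!c || !q) forces c = False.
  clause (c || h || !m) is falsified — backtrack.
So m = False.
  then (!h || m) forces h = False.
Set g = True.
  then (!g || m || s) forces s = True.
Set c = False.
Set q = False.
All clauses satisfied.

m = False, e = False, g = True, h = False, c = False, q = False, s = True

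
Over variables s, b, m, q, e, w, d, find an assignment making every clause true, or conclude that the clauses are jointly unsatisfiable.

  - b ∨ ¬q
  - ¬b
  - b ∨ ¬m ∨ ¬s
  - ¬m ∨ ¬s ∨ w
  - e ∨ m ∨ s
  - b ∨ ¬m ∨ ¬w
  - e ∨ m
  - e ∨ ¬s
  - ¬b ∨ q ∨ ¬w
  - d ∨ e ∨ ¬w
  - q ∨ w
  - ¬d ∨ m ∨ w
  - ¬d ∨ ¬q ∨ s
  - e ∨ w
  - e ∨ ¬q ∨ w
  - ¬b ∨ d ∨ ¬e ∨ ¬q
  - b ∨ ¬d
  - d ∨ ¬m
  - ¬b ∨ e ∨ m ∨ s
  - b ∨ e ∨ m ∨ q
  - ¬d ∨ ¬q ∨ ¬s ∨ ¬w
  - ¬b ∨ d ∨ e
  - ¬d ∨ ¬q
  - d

Unsatisfiable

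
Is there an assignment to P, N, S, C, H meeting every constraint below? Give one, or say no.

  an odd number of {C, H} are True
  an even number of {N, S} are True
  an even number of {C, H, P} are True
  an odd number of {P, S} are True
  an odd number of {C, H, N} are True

P = True, N = False, S = False, C = True, H = False

{C, H}: 1 true → odd ✓
{N, S}: 0 true → even ✓
{C, H, P}: 2 true → even ✓
{P, S}: 1 true → odd ✓
{C, H, N}: 1 true → odd ✓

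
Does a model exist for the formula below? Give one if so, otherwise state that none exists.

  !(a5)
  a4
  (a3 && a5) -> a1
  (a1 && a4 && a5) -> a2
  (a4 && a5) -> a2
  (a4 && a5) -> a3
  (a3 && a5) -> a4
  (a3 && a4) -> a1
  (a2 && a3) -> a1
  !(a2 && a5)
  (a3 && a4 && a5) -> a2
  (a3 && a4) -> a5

Unit clause (!a5) forces a5 = False.
Unit clause (a4) forces a4 = True.
In (!a3 || !a4 || a5) only !a3 is left, so a3 = False.
Set a1 = True.
Set a2 = False.
All clauses satisfied.

a1 = True, a2 = False, a3 = False, a4 = True, a5 = False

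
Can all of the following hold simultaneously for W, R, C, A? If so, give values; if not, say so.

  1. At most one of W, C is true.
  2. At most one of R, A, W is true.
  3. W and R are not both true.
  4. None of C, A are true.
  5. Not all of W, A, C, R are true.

W=T, R=F, C=F, A=F

  (1) {W, C}: 1 true — at most one ✓
  (2) {R, A, W}: 1 true — at most one ✓
  (3) W=T, R=F — not both ✓
  (4) {C, A}: 0 true — none ✓
  (5) {W, A, C, R}: 1/4 true — not all ✓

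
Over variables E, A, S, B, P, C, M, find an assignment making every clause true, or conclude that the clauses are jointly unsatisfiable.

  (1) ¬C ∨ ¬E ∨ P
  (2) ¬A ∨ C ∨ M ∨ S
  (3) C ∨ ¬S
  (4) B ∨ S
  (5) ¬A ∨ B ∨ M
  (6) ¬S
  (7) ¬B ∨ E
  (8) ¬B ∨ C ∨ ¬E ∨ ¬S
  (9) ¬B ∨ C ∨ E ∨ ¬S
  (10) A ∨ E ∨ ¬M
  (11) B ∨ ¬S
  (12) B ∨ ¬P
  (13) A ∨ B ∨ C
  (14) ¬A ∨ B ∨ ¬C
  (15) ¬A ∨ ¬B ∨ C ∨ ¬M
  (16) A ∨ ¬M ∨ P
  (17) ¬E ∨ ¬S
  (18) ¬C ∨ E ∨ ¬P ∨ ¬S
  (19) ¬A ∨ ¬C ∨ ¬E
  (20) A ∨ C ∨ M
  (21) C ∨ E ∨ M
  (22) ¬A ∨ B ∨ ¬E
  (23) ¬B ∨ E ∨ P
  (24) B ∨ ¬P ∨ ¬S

Unit clause (¬S) forces S = False.
In (B ∨ S) only B is left, so B = True.
In (¬B ∨ E) only E is left, so E = True.
Try A = True:
  (¬A ∨ ¬C ∨ ¬E) forces C = False.
  (¬A ∨ C ∨ M ∨ S) forces M = True.
  clause (¬A ∨ ¬B ∨ C ∨ ¬M) is falsified — backtrack.
So A = False.
Set P = True.
Set C = True.
Set M = True.
All clauses satisfied.

E = True; A = False; S = False; B = True; P = True; C = True; M = True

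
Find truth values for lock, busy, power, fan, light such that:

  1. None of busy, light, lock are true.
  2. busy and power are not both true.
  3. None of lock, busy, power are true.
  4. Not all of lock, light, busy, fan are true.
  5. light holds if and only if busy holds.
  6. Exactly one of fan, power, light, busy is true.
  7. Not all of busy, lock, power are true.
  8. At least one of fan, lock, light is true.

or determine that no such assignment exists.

lock = False; busy = False; power = False; fan = True; light = False

  (1) {busy, light, lock}: 0 true — none ✓
  (2) busy=F, power=F — not both ✓
  (3) {lock, busy, power}: 0 true — none ✓
  (4) {lock, light, busy, fan}: 1/4 true — not all ✓
  (5) light=F, busy=F — same ✓
  (6) {fan, power, light, busy}: 1 true — exactly one ✓
  (7) {busy, lock, power}: 0/3 true — not all ✓
  (8) {fan, lock, light}: 1 true — at least one ✓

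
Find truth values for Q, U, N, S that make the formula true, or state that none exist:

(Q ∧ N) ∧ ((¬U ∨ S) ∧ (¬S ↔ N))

Q: True, U: False, N: True, S: False

  Q ∧ N = True
  (¬U ∨ S) ∧ (¬S ↔ N) = True
    ¬U ∨ S = True
      ¬U = True
    ¬S ↔ N = True
      ¬S = True
Both conjuncts True, so the formula holds.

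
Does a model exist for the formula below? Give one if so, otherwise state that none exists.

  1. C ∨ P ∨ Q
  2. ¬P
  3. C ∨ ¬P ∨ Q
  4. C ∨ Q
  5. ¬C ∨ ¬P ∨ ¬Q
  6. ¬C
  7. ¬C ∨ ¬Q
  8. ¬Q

Case C = True:
  Clause (¬C) is falsified — contradiction.
Case C = False:
  (¬P) forces P = False.
  (C ∨ P ∨ Q) forces Q = True.
  Clause (¬Q) is falsified — contradiction.
Both cases fail, so the formula is unsatisfiable.

The formula is unsatisfiable.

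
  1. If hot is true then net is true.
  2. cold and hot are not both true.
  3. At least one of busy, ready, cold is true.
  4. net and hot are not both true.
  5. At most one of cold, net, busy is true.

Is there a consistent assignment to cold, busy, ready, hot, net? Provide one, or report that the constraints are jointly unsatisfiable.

cold = True; busy = False; ready = True; hot = False; net = False

  (1) hot=F ⇒ net: vacuous ✓
  (2) cold=T, hot=F — not both ✓
  (3) {busy, ready, cold}: 2 true — at least one ✓
  (4) net=F, hot=F — not both ✓
  (5) {cold, net, busy}: 1 true — at most one ✓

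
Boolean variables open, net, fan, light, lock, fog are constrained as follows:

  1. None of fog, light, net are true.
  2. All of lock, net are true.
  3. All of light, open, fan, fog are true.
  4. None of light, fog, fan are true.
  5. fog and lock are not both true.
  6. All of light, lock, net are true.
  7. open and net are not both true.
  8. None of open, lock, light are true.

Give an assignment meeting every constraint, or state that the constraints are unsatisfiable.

Unsatisfiable

Case open = True:
  Constraint (8) is violated (open=T) — contradiction.
Case open = False:
  Constraint (3) is violated (open=F) — contradiction.
Both cases fail — unsatisfiable.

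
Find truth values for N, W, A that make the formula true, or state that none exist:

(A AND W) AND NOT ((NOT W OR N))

N = False, W = True, A = True

  A AND W = True
  NOT ((NOT W OR N)) = True
    NOT W OR N = False
      NOT W = False
Both conjuncts True, so the formula holds.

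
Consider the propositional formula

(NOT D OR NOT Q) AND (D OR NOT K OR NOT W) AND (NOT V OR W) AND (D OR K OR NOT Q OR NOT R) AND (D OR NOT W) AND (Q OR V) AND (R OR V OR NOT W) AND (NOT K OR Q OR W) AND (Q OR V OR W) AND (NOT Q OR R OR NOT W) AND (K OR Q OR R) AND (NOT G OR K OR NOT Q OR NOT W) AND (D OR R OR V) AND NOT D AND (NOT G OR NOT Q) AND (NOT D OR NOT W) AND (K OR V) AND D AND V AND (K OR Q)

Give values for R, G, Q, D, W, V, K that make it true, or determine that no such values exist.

Case D = True:
  Clause (NOT D) is falsified — contradiction.
Case D = False:
  Clause (D) is falsified — contradiction.
Both cases fail, so the formula is unsatisfiable.

No satisfying assignment exists.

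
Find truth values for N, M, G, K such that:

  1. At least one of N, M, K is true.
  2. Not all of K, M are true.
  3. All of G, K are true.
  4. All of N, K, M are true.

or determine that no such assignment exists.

Case M = True:
  (2) with M=T forces K = False.
  Constraint (3) is violated (K=F) — contradiction.
Case M = False:
  Constraint (4) is violated (M=F) — contradiction.
Both cases fail — unsatisfiable.

Unsatisfiable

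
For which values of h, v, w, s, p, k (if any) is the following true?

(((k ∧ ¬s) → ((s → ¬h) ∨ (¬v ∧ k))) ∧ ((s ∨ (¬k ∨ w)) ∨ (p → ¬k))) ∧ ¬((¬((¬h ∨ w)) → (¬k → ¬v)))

h: True, v: True, w: False, s: True, p: False, k: False

  ((k ∧ ¬s) → ((s → ¬h) ∨ (¬v ∧ k))) ∧ ((s ∨ (¬k ∨ w)) ∨ (p → ¬k)) = True
    (k ∧ ¬s) → ((s → ¬h) ∨ (¬v ∧ k)) = True
      k ∧ ¬s = False
        ¬s = False
      (s → ¬h) ∨ (¬v ∧ k) = False
        s → ¬h = False
          ¬h = False
        ¬v ∧ k = False
          ¬v = False
    (s ∨ (¬k ∨ w)) ∨ (p → ¬k) = True
      s ∨ (¬k ∨ w) = True
        ¬k ∨ w = True
          ¬k = True
      p → ¬k = True
        ¬k = True
  ¬((¬((¬h ∨ w)) → (¬k → ¬v))) = True
    ¬((¬h ∨ w)) → (¬k → ¬v) = False
      ¬((¬h ∨ w)) = True
        ¬h ∨ w = False
          ¬h = False
      ¬k → ¬v = False
        ¬k = True
        ¬v = False
Both conjuncts True, so the formula holds.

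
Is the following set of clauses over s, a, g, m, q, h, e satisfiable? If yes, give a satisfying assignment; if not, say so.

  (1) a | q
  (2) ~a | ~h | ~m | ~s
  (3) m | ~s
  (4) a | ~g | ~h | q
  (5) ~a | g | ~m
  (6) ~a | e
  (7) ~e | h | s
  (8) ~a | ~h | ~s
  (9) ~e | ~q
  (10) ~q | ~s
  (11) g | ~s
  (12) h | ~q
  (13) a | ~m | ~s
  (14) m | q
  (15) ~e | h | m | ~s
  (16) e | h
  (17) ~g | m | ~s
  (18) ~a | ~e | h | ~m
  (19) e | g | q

Set s = False.
Set a = True.
  then (~a | e) forces e = True.
  then (~e | h | s) forces h = True.
  then (~e | ~q) forces q = False.
  then (m | q) forces m = True.
  then (~a | g | ~m) forces g = True.
All clauses satisfied.

s = False, a = True, g = True, m = True, q = False, h = True, e = True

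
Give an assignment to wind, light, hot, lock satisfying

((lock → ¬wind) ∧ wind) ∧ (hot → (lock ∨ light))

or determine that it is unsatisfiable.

wind: True, light: False, hot: False, lock: False

  (lock → ¬wind) ∧ wind = True
    lock → ¬wind = True
      ¬wind = False
  hot → (lock ∨ light) = True
    lock ∨ light = False
Both conjuncts True, so the formula holds.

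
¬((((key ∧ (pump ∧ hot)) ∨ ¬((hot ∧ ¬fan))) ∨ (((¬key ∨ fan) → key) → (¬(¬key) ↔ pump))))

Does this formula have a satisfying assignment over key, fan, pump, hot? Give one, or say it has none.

key = True, fan = False, pump = False, hot = True

  ¬((((key ∧ (pump ∧ hot)) ∨ ¬((hot ∧ ¬fan))) ∨ (((¬key ∨ fan) → key) → (¬(¬key) ↔ pump)))) = True
    ((key ∧ (pump ∧ hot)) ∨ ¬((hot ∧ ¬fan))) ∨ (((¬key ∨ fan) → key) → (¬(¬key) ↔ pump)) = False
      (key ∧ (pump ∧ hot)) ∨ ¬((hot ∧ ¬fan)) = False
        key ∧ (pump ∧ hot) = False
          pump ∧ hot = False
        ¬((hot ∧ ¬fan)) = False
          hot ∧ ¬fan = True
            ¬fan = True
      ((¬key ∨ fan) → key) → (¬(¬key) ↔ pump) = False
        (¬key ∨ fan) → key = True
          ¬key ∨ fan = False
            ¬key = False
        ¬(¬key) ↔ pump = False
          ¬(¬key) = True
            ¬key = False
The formula evaluates to True.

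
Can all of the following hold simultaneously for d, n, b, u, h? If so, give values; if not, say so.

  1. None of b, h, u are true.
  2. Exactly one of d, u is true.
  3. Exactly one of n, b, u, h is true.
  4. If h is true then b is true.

d = True, n = True, b = False, u = False, h = False

  (1) {b, h, u}: 0 true — none ✓
  (2) {d, u}: 1 true — exactly one ✓
  (3) {n, b, u, h}: 1 true — exactly one ✓
  (4) h=F ⇒ b: vacuous ✓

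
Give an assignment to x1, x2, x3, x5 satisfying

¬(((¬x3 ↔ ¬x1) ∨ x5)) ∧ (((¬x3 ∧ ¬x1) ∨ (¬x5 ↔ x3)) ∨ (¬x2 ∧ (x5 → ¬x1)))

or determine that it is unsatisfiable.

x1=T, x2=F, x3=F, x5=F

  ¬(((¬x3 ↔ ¬x1) ∨ x5)) = True
    (¬x3 ↔ ¬x1) ∨ x5 = False
      ¬x3 ↔ ¬x1 = False
        ¬x3 = True
        ¬x1 = False
  ((¬x3 ∧ ¬x1) ∨ (¬x5 ↔ x3)) ∨ (¬x2 ∧ (x5 → ¬x1)) = True
    (¬x3 ∧ ¬x1) ∨ (¬x5 ↔ x3) = False
      ¬x3 ∧ ¬x1 = False
        ¬x3 = True
        ¬x1 = False
      ¬x5 ↔ x3 = False
        ¬x5 = True
    ¬x2 ∧ (x5 → ¬x1) = True
      ¬x2 = True
      x5 → ¬x1 = True
        ¬x1 = False
Both conjuncts True, so the formula holds.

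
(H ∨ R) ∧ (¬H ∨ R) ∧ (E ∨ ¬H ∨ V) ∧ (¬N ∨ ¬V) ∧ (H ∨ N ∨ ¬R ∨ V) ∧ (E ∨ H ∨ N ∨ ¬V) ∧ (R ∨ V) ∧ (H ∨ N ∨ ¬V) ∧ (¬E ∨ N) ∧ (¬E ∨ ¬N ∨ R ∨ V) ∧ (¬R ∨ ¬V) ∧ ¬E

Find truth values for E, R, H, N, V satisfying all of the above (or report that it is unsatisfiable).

E = False, R = True, H = False, N = True, V = False

Unit clause (¬E) forces E = False.
Try R = False:
  (H ∨ R) forces H = True.
  clause (¬H ∨ R) is falsified — backtrack.
So R = True.
  then (¬R ∨ ¬V) forces V = False.
  then (E ∨ ¬H ∨ V) forces H = False.
  then (H ∨ N ∨ ¬R ∨ V) forces N = True.
All clauses satisfied.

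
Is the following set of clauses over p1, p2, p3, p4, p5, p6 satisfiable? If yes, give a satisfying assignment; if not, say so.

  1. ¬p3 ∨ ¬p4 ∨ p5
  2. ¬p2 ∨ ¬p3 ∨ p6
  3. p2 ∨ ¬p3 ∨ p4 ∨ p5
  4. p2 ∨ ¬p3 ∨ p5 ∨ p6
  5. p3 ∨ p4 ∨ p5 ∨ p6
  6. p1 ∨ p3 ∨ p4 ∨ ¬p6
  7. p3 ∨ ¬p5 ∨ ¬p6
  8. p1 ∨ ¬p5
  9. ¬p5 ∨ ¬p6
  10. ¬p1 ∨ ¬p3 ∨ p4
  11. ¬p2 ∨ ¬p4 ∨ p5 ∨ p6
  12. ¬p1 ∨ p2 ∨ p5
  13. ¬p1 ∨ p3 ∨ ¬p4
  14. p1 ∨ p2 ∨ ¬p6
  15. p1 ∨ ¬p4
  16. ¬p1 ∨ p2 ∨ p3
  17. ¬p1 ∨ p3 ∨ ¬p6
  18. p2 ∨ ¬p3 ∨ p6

Set p1 = False.
  then (p1 ∨ ¬p5) forces p5 = False.
  then (p1 ∨ ¬p4) forces p4 = False.
Set p2 = True.
Try p3 = False:
  (p3 ∨ p4 ∨ p5 ∨ p6) forces p6 = True.
  clause (p1 ∨ p3 ∨ p4 ∨ ¬p6) is falsified — backtrack.
So p3 = True.
  then (¬p2 ∨ ¬p3 ∨ p6) forces p6 = True.
All clauses satisfied.

p1 = False, p2 = True, p3 = True, p4 = False, p5 = False, p6 = True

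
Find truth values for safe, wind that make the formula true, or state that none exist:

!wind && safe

safe: True; wind: False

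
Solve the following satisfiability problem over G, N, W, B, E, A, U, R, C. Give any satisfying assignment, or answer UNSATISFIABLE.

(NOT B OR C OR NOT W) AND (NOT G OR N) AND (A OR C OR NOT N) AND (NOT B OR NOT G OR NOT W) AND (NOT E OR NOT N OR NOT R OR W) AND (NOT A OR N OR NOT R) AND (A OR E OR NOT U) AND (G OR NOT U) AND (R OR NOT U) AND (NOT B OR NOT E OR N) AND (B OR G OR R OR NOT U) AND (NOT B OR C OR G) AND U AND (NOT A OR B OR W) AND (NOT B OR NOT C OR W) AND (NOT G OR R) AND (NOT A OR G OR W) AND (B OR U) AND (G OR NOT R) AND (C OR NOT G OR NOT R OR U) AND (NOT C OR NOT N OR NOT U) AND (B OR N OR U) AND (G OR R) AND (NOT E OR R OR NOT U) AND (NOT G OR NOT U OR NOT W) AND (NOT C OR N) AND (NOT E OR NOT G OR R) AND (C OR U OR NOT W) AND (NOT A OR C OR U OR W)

G = True, N = True, W = False, B = True, E = False, A = True, U = True, R = True, C = False

Unit clause (U) forces U = True.
In (G OR NOT U) only G is left, so G = True.
In (R OR NOT U) only R is left, so R = True.
In (NOT G OR NOT U OR NOT W) only NOT W is left, so W = False.
In (NOT G OR N) only N is left, so N = True.
In (NOT E OR NOT N OR NOT R OR W) only NOT E is left, so E = False.
In (A OR E OR NOT U) only A is left, so A = True.
In (NOT A OR B OR W) only B is left, so B = True.
In (NOT B OR NOT C OR W) only NOT C is left, so C = False.
All clauses satisfied.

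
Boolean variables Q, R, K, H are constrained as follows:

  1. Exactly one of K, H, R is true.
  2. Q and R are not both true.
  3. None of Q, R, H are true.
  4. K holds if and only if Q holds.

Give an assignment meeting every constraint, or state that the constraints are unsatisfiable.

Case Q = True:
  Constraint (3) is violated (Q=T) — contradiction.
Case Q = False:
  (3) forces R = False.
  (3) forces H = False.
  (1) with H=F, R=F forces K = True.
  Constraint (4) is violated (K=T, Q=F) — contradiction.
Both cases fail — unsatisfiable.

Unsatisfiable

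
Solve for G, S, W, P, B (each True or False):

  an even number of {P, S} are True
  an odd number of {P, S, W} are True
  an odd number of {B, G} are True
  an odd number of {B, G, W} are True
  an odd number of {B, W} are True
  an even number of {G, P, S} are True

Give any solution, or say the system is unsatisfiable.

Unsatisfiable — no assignment works.

Adding constraints 1, 2, 3, 4 mod 2: every variable appears an even number of times on the left, so the left side is 0.
But the right sides sum to 1 (mod 2). 0 ≠ 1 — the system is inconsistent.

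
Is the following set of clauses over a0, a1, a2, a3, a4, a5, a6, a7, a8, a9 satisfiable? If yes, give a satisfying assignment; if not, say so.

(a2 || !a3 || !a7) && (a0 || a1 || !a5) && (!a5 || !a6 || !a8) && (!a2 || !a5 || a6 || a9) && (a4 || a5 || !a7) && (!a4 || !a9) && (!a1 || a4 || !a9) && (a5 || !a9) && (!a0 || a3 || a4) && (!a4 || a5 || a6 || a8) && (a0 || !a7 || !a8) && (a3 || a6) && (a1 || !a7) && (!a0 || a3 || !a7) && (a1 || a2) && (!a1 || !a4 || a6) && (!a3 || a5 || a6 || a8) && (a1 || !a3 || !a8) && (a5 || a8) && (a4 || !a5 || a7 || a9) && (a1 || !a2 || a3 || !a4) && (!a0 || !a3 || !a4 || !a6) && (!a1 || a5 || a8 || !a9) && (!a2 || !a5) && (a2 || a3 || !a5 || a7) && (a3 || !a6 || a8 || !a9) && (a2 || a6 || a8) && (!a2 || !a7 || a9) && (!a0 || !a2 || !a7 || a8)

Set a0 = True.
Set a1 = True.
Set a2 = True.
  then (!a2 || !a5) forces a5 = False.
  then (a5 || !a9) forces a9 = False.
  then (a5 || a8) forces a8 = True.
  then (!a2 || !a7 || a9) forces a7 = False.
Set a3 = False.
  then (!a0 || a3 || a4) forces a4 = True.
  then (a3 || a6) forces a6 = True.
All clauses satisfied.

a0 = True; a1 = True; a2 = True; a3 = False; a4 = True; a5 = False; a6 = True; a7 = False; a8 = True; a9 = False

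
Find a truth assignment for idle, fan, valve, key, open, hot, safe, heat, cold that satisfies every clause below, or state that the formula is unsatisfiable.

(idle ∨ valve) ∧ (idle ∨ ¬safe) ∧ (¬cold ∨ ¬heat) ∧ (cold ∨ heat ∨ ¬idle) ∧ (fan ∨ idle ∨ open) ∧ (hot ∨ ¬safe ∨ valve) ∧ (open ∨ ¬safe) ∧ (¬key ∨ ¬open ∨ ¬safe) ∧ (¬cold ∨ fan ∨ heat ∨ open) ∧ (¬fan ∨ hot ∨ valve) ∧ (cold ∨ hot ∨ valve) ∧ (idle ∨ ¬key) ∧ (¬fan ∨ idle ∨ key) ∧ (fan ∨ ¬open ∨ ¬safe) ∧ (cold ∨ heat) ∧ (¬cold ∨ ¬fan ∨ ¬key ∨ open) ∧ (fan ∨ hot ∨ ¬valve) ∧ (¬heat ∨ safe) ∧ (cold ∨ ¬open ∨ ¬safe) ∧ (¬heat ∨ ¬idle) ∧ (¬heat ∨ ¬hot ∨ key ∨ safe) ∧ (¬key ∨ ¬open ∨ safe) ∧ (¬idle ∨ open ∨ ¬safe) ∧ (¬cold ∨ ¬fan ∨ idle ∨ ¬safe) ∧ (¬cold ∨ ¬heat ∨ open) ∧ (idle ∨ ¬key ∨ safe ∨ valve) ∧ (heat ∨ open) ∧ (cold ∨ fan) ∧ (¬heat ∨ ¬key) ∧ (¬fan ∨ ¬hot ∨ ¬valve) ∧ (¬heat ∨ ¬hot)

idle: True; fan: True; valve: False; key: False; open: True; hot: True; safe: False; heat: False; cold: True

Set idle = True.
  then (¬heat ∨ ¬idle) forces heat = False.
  then (heat ∨ open) forces open = True.
  then (cold ∨ heat ∨ ¬idle) forces cold = True.
Set fan = True.
Set valve = False.
  then (¬fan ∨ hot ∨ valve) forces hot = True.
Try key = True:
  (¬key ∨ ¬open ∨ ¬safe) forces safe = False.
  clause (¬key ∨ ¬open ∨ safe) is falsified — backtrack.
So key = False.
Set safe = False.
All clauses satisfied.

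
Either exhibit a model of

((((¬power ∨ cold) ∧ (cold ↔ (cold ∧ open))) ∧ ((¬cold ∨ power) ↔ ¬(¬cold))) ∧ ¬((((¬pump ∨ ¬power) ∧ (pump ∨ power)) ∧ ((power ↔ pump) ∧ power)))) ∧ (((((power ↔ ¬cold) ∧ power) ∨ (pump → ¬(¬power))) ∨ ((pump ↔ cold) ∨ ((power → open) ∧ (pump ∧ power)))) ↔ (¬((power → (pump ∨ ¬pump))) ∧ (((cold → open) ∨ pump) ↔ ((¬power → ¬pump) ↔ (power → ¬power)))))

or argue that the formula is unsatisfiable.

UNSATISFIABLE

Case pump = True: the formula simplifies to ((((¬power ∨ cold) ∧ (cold ↔ (cold ∧ open))) ∧ ((¬cold ∨ power) ↔ ¬(¬cold))) ∧ ¬((¬power ∧ (power ∧ power)))) ∧ ¬(((((power ↔ ¬cold) ∧ power) ∨ ¬(¬power)) ∨ (cold ∨ ((power → open) ∧ power)))).
  cold = True: the conjunct ¬(((((power ↔ ¬cold) ∧ power) ∨ ¬(¬power)) ∨ (cold ∨ ((power → open) ∧ power)))) becomes ¬((((¬power ∧ power) ∨ ¬(¬power)) ∨ True)) = False.
  cold = False: the conjunct (¬cold ∨ power) ↔ ¬(¬cold) becomes (True ∨ power) ↔ ¬True = False.
Case pump = False: the conjunct ((((power ↔ ¬cold) ∧ power) ∨ (pump → ¬(¬power))) ∨ ((pump ↔ cold) ∨ ((power → open) ∧ (pump ∧ power)))) ↔ (¬((power → (pump ∨ ¬pump))) ∧ (((cold → open) ∨ pump) ↔ ((¬power → ¬pump) ↔ (power → ¬power)))) becomes (True ∨ ¬cold) ↔ (False ∧ ((cold → open) ↔ (power → ¬power))) = False.
Both cases fail — unsatisfiable.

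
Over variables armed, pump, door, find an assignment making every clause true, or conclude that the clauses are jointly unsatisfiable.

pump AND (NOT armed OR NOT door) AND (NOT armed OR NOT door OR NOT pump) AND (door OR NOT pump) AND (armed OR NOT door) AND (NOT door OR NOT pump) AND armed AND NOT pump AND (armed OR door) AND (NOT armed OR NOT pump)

Unsatisfiable

Case pump = True:
  Clause (NOT pump) is falsified — contradiction.
Case pump = False:
  Clause (pump) is falsified — contradiction.
Both cases fail, so the formula is unsatisfiable.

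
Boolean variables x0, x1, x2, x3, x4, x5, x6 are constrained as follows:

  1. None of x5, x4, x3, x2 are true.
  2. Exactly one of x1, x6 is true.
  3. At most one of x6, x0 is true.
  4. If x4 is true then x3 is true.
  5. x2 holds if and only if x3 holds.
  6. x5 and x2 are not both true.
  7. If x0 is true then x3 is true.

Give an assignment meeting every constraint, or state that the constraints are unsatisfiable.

x0 = False; x1 = True; x2 = False; x3 = False; x4 = False; x5 = False; x6 = False

  (1) {x5, x4, x3, x2}: 0 true — none ✓
  (2) {x1, x6}: 1 true — exactly one ✓
  (3) {x6, x0}: 0 true — at most one ✓
  (4) x4=F ⇒ x3: vacuous ✓
  (5) x2=F, x3=F — same ✓
  (6) x5=F, x2=F — not both ✓
  (7) x0=F ⇒ x3: vacuous ✓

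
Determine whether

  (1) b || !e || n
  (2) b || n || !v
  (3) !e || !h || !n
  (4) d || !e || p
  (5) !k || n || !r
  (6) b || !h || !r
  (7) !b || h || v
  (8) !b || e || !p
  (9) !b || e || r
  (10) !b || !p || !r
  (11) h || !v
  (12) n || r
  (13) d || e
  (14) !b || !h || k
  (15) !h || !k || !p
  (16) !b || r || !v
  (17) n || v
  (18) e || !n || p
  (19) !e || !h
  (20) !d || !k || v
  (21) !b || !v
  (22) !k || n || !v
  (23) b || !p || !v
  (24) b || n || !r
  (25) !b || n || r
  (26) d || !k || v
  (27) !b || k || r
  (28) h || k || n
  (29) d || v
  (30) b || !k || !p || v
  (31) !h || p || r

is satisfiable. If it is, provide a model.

d=T; e=F; b=F; n=T; p=T; h=T; k=F; r=F; v=F

Set d = True.
Set e = False.
Set b = False.
Try n = False:
  (b || n || !v) forces v = False.
  clause (n || v) is falsified — backtrack.
So n = True.
  then (e || !n || p) forces p = True.
  then (b || !p || !v) forces v = False.
  then (b || !k || !p || v) forces k = False.
Set h = True.
  then (b || !h || !r) forces r = False.
All clauses satisfied.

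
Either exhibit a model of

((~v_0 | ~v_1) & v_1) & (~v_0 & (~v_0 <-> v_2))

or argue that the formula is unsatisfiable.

v_0: False, v_1: True, v_2: True

  (~v_0 | ~v_1) & v_1 = True
    ~v_0 | ~v_1 = True
      ~v_0 = True
      ~v_1 = False
  ~v_0 & (~v_0 <-> v_2) = True
    ~v_0 = True
    ~v_0 <-> v_2 = True
      ~v_0 = True
Both conjuncts True, so the formula holds.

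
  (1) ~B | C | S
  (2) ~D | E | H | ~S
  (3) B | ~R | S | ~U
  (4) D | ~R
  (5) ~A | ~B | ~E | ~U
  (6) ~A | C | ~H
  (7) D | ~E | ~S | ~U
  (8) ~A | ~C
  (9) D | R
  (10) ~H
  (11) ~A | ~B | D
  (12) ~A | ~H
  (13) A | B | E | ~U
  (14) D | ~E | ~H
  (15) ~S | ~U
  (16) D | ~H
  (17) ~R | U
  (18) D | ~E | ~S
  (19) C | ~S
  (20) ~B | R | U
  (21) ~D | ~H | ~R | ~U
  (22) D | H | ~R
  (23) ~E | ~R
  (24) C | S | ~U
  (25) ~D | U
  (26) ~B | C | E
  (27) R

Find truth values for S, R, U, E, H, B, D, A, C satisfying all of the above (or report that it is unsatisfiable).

Unit clause (~H) forces H = False.
Unit clause (R) forces R = True.
In (D | ~R) only D is left, so D = True.
In (~R | U) only U is left, so U = True.
In (~E | ~R) only ~E is left, so E = False.
In (~D | E | H | ~S) only ~S is left, so S = False.
In (B | ~R | S | ~U) only B is left, so B = True.
In (C | S | ~U) only C is left, so C = True.
In (~A | ~C) only ~A is left, so A = False.
All clauses satisfied.

S = False, R = True, U = True, E = False, H = False, B = True, D = True, A = False, C = True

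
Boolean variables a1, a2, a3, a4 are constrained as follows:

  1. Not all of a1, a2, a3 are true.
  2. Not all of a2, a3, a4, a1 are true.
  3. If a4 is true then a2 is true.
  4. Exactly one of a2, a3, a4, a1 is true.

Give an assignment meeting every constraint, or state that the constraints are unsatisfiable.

a1=T, a2=F, a3=F, a4=F

  (1) {a1, a2, a3}: 1/3 true — not all ✓
  (2) {a2, a3, a4, a1}: 1/4 true — not all ✓
  (3) a4=F ⇒ a2: vacuous ✓
  (4) {a2, a3, a4, a1}: 1 true — exactly one ✓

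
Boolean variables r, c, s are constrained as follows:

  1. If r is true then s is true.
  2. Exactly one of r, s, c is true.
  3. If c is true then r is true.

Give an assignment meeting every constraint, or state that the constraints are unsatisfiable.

r=F, c=F, s=T

  (1) r=F ⇒ s: vacuous ✓
  (2) {r, s, c}: 1 true — exactly one ✓
  (3) c=F ⇒ r: vacuous ✓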